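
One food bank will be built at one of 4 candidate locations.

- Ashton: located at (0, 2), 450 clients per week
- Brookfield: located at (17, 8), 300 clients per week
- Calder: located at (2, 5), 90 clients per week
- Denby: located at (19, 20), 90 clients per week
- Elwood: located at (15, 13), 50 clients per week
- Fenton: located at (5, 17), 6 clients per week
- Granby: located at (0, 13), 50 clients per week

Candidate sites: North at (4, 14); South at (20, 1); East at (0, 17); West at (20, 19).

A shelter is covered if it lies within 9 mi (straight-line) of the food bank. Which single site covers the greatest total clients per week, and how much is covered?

South, covering 300

Coverage radius r = 9 mi; a point is covered iff (Δx)²+(Δy)² ≤ 9² = 81.
  North (4, 14): covers {Fenton, Granby} → 56
  South (20, 1): covers {Brookfield} → 300
  East (0, 17): covers {Fenton, Granby} → 56
  West (20, 19): covers {Denby, Elwood} → 140
Maximum coverage at South: 300 clients per week.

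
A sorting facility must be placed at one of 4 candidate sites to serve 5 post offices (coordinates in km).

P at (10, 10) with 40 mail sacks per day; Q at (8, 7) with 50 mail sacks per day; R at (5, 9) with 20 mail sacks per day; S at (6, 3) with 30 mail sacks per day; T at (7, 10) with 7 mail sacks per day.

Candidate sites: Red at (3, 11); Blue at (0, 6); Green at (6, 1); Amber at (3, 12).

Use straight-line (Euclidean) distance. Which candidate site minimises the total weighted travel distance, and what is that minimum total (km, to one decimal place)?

Total weighted distance at each candidate:
  Red (3, 11): total = 944.7
  Blue (0, 6): total = 1208.2
  Green (6, 1): total = 994.8
  Amber (3, 12): total = 1032.8
Minimum is at Red with total 944.7 km.

Red, total 944.7 km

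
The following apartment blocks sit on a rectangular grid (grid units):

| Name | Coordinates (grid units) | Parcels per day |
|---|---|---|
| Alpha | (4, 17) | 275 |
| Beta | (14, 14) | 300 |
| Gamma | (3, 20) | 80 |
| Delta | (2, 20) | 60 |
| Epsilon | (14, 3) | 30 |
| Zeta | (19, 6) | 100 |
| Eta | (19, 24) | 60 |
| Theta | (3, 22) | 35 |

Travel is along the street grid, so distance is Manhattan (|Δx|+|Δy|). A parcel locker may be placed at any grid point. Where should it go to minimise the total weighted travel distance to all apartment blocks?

Manhattan distance separates: Σwᵢ(|x−xᵢ|+|y−yᵢ|) = Σwᵢ|x−xᵢ| + Σwᵢ|y−yᵢ|, so x and y are optimised independently as 1-D weighted medians.
Total weight W = 940; half = 470.
x-coordinate, sorted with cumulative weight:
  x=2 (Delta, w=60) cum 60
  x=3 (Gamma, w=80) cum 140
  x=3 (Theta, w=35) cum 175
  x=4 (Alpha, w=275) cum 450
  x=14 (Beta, w=300) cum 750  ← median
  x=14 (Epsilon, w=30) cum 780
  x=19 (Zeta, w=100) cum 880
  x=19 (Eta, w=60) cum 940
⇒ x* = 14
y-coordinate, sorted with cumulative weight:
  y=3 (Epsilon, w=30) cum 30
  y=6 (Zeta, w=100) cum 130
  y=14 (Beta, w=300) cum 430
  y=17 (Alpha, w=275) cum 705  ← median
  y=20 (Gamma, w=80) cum 785
  y=20 (Delta, w=60) cum 845
  y=22 (Theta, w=35) cum 880
  y=24 (Eta, w=60) cum 940
⇒ y* = 17

(14, 17)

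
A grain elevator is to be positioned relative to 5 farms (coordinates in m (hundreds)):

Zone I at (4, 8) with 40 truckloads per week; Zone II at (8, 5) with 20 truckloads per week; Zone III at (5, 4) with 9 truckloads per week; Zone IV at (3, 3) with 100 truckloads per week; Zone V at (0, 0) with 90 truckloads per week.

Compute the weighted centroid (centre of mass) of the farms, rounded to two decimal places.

The minimiser of Σwᵢ‖p−pᵢ‖² is the weighted centroid p* = (Σwᵢpᵢ)/(Σwᵢ).
Σwᵢ = 259.
Σwᵢxᵢ = 40·4 + 20·8 + 9·5 + 100·3 + 90·0 = 665.
Σwᵢyᵢ = 40·8 + 20·5 + 9·4 + 100·3 + 90·0 = 756.
x* = 665/259 = 2.57, y* = 756/259 = 2.92.

(2.57, 2.92)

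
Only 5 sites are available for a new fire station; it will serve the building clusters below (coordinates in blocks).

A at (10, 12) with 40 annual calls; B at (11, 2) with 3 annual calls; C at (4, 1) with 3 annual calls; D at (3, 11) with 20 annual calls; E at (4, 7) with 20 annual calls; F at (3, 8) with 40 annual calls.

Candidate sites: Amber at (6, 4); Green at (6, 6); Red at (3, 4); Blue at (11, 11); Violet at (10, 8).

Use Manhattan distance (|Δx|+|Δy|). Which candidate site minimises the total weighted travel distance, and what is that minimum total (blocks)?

Total weighted distance at each candidate:
  Amber (6, 4): total = 1096
  Green (6, 6): total = 868
  Red (3, 4): total = 1022
  Blue (11, 11): total = 978
  Violet (10, 8): total = 840
Minimum is at Violet with total 840 blocks.

Violet, total 840 blocks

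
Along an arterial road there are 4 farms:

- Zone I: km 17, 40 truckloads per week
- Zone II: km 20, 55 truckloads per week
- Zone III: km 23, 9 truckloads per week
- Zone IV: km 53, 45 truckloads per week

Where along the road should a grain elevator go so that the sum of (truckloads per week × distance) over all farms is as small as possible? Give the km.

For a sum of weighted absolute distances on a line, the optimum is the weighted median (not the mean). Total weight W = 149; half-weight = 74.5.
Sort by position and accumulate weight:
  km 17 (Zone I, w=40) → cum 40
  km 20 (Zone II, w=55) → cum 95  ≥ 74.5 → median here
  km 23 (Zone III, w=9) → cum 104
  km 53 (Zone IV, w=45) → cum 149
Optimal location: km 20.

x = 20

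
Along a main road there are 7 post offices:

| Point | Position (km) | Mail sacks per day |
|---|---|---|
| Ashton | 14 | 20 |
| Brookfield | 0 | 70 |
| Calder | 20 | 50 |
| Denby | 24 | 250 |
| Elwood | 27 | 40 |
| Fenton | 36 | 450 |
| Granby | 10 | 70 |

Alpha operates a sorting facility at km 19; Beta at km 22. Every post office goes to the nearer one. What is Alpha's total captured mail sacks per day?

210

The indifferent point is the midpoint (19+22)/2 = 20.5; post offices left of it (closer to Alpha at 19) go to Alpha, those right go to Beta.
  Brookfield at 0 (w=70) → Alpha
  Granby at 10 (w=70) → Alpha
  Ashton at 14 (w=20) → Alpha
  Calder at 20 (w=50) → Alpha
  Denby at 24 (w=250) → Beta
  Elwood at 27 (w=40) → Beta
  Fenton at 36 (w=450) → Beta
Alpha captures 210; Beta captures 740.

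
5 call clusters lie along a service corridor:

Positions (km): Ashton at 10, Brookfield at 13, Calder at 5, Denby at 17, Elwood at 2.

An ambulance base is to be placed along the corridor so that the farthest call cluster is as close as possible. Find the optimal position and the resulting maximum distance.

The 1-center on a line is the midpoint of the two extreme points: leftmost at 2, rightmost at 17.
Optimal location = (2 + 17)/2 = 9.5; maximum distance = (17 − 2)/2 = 7.5.

location 9.5, max distance 7.5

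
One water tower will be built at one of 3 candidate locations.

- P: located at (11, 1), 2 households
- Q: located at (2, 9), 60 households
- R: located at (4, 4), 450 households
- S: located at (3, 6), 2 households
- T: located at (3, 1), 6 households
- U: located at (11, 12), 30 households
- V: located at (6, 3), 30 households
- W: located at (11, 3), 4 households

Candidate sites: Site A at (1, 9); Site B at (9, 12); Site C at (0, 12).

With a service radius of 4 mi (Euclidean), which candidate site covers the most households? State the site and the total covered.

Coverage radius r = 4 mi; a point is covered iff (Δx)²+(Δy)² ≤ 4² = 16.
  Site A (1, 9): covers {Q, S} → 62
  Site B (9, 12): covers {U} → 30
  Site C (0, 12): covers {Q} → 60
Maximum coverage at Site A: 62 households.

Site A, covering 62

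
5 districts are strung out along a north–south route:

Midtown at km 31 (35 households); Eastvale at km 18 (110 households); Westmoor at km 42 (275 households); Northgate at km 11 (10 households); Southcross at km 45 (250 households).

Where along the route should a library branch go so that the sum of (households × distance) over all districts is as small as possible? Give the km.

x = 42

For a sum of weighted absolute distances on a line, the optimum is the weighted median (not the mean). Total weight W = 680; half-weight = 340.
Sort by position and accumulate weight:
  km 11 (Northgate, w=10) → cum 10
  km 18 (Eastvale, w=110) → cum 120
  km 31 (Midtown, w=35) → cum 155
  km 42 (Westmoor, w=275) → cum 430  ≥ 340 → median here
  km 45 (Southcross, w=250) → cum 680
Optimal location: km 42.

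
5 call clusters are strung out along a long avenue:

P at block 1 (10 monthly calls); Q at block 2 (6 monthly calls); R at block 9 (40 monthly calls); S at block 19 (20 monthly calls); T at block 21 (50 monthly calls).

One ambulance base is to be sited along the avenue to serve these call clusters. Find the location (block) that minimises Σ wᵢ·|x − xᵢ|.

x = 19

For a sum of weighted absolute distances on a line, the optimum is the weighted median (not the mean). Total weight W = 126; half-weight = 63.
Sort by position and accumulate weight:
  block 1 (P, w=10) → cum 10
  block 2 (Q, w=6) → cum 16
  block 9 (R, w=40) → cum 56
  block 19 (S, w=20) → cum 76  ≥ 63 → median here
  block 21 (T, w=50) → cum 126
Optimal location: block 19.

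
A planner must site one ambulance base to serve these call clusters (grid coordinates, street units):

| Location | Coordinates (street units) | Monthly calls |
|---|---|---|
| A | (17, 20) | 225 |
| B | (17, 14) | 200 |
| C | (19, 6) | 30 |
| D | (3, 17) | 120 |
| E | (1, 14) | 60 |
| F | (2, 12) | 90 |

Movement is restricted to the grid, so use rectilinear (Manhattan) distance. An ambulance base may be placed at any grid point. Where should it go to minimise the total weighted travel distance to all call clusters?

Manhattan distance separates: Σwᵢ(|x−xᵢ|+|y−yᵢ|) = Σwᵢ|x−xᵢ| + Σwᵢ|y−yᵢ|, so x and y are optimised independently as 1-D weighted medians.
Total weight W = 725; half = 362.5.
x-coordinate, sorted with cumulative weight:
  x=1 (E, w=60) cum 60
  x=2 (F, w=90) cum 150
  x=3 (D, w=120) cum 270
  x=17 (A, w=225) cum 495  ← median
  x=17 (B, w=200) cum 695
  x=19 (C, w=30) cum 725
⇒ x* = 17
y-coordinate, sorted with cumulative weight:
  y=6 (C, w=30) cum 30
  y=12 (F, w=90) cum 120
  y=14 (B, w=200) cum 320
  y=14 (E, w=60) cum 380  ← median
  y=17 (D, w=120) cum 500
  y=20 (A, w=225) cum 725
⇒ y* = 14

(17, 14)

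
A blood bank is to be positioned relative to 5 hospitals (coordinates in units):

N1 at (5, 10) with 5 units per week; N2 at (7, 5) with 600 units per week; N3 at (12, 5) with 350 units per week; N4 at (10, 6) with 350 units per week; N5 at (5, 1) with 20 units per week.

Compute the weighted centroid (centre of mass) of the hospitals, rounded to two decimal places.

(9.08, 5.22)

The minimiser of Σwᵢ‖p−pᵢ‖² is the weighted centroid p* = (Σwᵢpᵢ)/(Σwᵢ).
Σwᵢ = 1325.
Σwᵢxᵢ = 5·5 + 600·7 + 350·12 + 350·10 + 20·5 = 12025.
Σwᵢyᵢ = 5·10 + 600·5 + 350·5 + 350·6 + 20·1 = 6920.
x* = 12025/1325 = 9.08, y* = 6920/1325 = 5.22.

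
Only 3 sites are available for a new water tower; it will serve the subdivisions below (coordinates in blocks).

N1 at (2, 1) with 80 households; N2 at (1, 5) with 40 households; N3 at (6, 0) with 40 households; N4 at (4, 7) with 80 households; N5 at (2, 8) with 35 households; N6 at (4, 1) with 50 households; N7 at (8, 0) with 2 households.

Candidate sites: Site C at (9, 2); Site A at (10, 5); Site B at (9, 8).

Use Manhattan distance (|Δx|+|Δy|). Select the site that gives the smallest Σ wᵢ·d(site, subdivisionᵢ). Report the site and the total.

Total weighted distance at each candidate:
  Site C (9, 2): total = 2841
  Site A (10, 5): total = 3219
  Site B (9, 8): total = 3343
Minimum is at Site C with total 2841 blocks.

Site C, total 2841 blocks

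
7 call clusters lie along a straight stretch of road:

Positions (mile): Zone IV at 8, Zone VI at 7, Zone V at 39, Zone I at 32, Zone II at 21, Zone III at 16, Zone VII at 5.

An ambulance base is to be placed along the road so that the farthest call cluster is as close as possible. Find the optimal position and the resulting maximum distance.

The 1-center on a line is the midpoint of the two extreme points: leftmost at 5, rightmost at 39.
Optimal location = (5 + 39)/2 = 22; maximum distance = (39 − 5)/2 = 17.

location 22, max distance 17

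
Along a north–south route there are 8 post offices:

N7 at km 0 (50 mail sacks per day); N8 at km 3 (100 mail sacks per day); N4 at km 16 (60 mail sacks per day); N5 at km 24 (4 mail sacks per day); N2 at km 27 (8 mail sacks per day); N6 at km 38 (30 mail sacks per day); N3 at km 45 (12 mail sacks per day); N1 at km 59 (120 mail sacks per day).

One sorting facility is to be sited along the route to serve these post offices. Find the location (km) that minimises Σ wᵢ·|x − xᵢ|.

For a sum of weighted absolute distances on a line, the optimum is the weighted median (not the mean). Total weight W = 384; half-weight = 192.
Sort by position and accumulate weight:
  km 0 (N7, w=50) → cum 50
  km 3 (N8, w=100) → cum 150
  km 16 (N4, w=60) → cum 210  ≥ 192 → median here
  km 24 (N5, w=4) → cum 214
  km 27 (N2, w=8) → cum 222
  km 38 (N6, w=30) → cum 252
  km 45 (N3, w=12) → cum 264
  km 59 (N1, w=120) → cum 384
Optimal location: km 16.

x = 16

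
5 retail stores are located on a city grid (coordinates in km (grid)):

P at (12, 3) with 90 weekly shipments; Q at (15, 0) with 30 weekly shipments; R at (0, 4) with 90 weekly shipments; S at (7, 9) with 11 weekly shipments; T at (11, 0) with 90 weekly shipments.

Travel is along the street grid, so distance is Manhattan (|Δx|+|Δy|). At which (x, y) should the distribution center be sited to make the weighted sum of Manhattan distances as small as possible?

(11, 3)

Manhattan distance separates: Σwᵢ(|x−xᵢ|+|y−yᵢ|) = Σwᵢ|x−xᵢ| + Σwᵢ|y−yᵢ|, so x and y are optimised independently as 1-D weighted medians.
Total weight W = 311; half = 155.5.
x-coordinate, sorted with cumulative weight:
  x=0 (R, w=90) cum 90
  x=7 (S, w=11) cum 101
  x=11 (T, w=90) cum 191  ← median
  x=12 (P, w=90) cum 281
  x=15 (Q, w=30) cum 311
⇒ x* = 11
y-coordinate, sorted with cumulative weight:
  y=0 (Q, w=30) cum 30
  y=0 (T, w=90) cum 120
  y=3 (P, w=90) cum 210  ← median
  y=4 (R, w=90) cum 300
  y=9 (S, w=11) cum 311
⇒ y* = 3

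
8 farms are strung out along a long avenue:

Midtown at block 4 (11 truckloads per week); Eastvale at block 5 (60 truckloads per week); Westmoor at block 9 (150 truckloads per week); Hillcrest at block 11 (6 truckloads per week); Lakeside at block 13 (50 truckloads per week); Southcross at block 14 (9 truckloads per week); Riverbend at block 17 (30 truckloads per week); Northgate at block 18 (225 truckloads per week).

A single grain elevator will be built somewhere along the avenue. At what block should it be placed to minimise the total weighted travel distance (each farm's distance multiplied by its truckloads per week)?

For a sum of weighted absolute distances on a line, the optimum is the weighted median (not the mean). Total weight W = 541; half-weight = 270.5.
Sort by position and accumulate weight:
  block 4 (Midtown, w=11) → cum 11
  block 5 (Eastvale, w=60) → cum 71
  block 9 (Westmoor, w=150) → cum 221
  block 11 (Hillcrest, w=6) → cum 227
  block 13 (Lakeside, w=50) → cum 277  ≥ 270.5 → median here
  block 14 (Southcross, w=9) → cum 286
  block 17 (Riverbend, w=30) → cum 316
  block 18 (Northgate, w=225) → cum 541
Optimal location: block 13.

x = 13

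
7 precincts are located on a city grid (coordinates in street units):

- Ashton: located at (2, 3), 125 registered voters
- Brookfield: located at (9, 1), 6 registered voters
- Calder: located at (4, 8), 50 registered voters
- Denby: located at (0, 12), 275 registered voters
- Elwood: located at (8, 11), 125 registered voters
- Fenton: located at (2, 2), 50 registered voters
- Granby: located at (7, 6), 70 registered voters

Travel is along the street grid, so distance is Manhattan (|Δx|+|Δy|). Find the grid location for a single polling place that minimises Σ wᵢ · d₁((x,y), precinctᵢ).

(2, 11)

Manhattan distance separates: Σwᵢ(|x−xᵢ|+|y−yᵢ|) = Σwᵢ|x−xᵢ| + Σwᵢ|y−yᵢ|, so x and y are optimised independently as 1-D weighted medians.
Total weight W = 701; half = 350.5.
x-coordinate, sorted with cumulative weight:
  x=0 (Denby, w=275) cum 275
  x=2 (Ashton, w=125) cum 400  ← median
  x=2 (Fenton, w=50) cum 450
  x=4 (Calder, w=50) cum 500
  x=7 (Granby, w=70) cum 570
  x=8 (Elwood, w=125) cum 695
  x=9 (Brookfield, w=6) cum 701
⇒ x* = 2
y-coordinate, sorted with cumulative weight:
  y=1 (Brookfield, w=6) cum 6
  y=2 (Fenton, w=50) cum 56
  y=3 (Ashton, w=125) cum 181
  y=6 (Granby, w=70) cum 251
  y=8 (Calder, w=50) cum 301
  y=11 (Elwood, w=125) cum 426  ← median
  y=12 (Denby, w=275) cum 701
⇒ y* = 11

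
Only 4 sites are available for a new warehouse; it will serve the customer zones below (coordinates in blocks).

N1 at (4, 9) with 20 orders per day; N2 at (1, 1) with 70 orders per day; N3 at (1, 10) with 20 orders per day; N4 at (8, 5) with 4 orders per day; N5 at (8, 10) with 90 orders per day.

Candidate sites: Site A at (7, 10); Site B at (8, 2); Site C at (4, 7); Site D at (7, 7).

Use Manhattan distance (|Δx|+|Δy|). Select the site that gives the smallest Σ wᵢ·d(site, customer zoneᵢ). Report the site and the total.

Total weighted distance at each candidate:
  Site A (7, 10): total = 1364
  Site B (8, 2): total = 1812
  Site C (4, 7): total = 1444
  Site D (7, 7): total = 1492
Minimum is at Site A with total 1364 blocks.

Site A, total 1364 blocks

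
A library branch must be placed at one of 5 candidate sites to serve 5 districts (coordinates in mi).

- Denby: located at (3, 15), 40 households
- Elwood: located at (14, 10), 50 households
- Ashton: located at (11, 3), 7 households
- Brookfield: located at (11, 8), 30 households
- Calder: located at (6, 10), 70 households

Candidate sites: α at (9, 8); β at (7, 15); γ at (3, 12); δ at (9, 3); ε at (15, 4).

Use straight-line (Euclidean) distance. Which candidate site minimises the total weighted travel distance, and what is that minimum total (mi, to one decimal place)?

Total weighted distance at each candidate:
  α (9, 8): total = 988.1
  β (7, 15): total = 1277.5
  γ (3, 12): total = 1284.0
  δ (9, 3): total = 1675.4
  ε (15, 4): total = 1911.0
Minimum is at α with total 988.1 mi.

α, total 988.1 mi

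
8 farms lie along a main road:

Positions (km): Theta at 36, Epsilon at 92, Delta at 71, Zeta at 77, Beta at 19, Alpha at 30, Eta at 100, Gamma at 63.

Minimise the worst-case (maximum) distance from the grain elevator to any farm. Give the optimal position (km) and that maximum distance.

location 59.5, max distance 40.5

The 1-center on a line is the midpoint of the two extreme points: leftmost at 19, rightmost at 100.
Optimal location = (19 + 100)/2 = 59.5; maximum distance = (100 − 19)/2 = 40.5.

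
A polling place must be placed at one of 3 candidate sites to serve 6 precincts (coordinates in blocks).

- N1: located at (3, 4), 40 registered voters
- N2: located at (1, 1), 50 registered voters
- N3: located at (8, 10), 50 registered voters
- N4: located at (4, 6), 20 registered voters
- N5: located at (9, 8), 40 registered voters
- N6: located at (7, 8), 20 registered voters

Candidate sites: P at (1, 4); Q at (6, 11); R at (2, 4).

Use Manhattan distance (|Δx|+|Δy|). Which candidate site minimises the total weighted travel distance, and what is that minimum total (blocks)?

R, total 1540 blocks

Total weighted distance at each candidate:
  P (1, 4): total = 1660
  Q (6, 11): total = 1760
  R (2, 4): total = 1540
Minimum is at R with total 1540 blocks.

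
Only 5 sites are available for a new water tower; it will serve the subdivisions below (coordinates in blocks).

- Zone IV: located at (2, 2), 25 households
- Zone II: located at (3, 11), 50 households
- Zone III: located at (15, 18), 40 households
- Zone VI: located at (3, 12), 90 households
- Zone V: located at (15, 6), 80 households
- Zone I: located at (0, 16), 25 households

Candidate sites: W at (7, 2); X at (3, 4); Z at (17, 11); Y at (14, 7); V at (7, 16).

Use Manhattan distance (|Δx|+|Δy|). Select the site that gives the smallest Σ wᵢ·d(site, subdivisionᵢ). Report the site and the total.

Total weighted distance at each candidate:
  W (7, 2): total = 4480
  X (3, 4): total = 3680
  Z (17, 11): total = 4120
  Y (14, 7): total = 3830
  V (7, 16): total = 3660
Minimum is at V with total 3660 blocks.

V, total 3660 blocks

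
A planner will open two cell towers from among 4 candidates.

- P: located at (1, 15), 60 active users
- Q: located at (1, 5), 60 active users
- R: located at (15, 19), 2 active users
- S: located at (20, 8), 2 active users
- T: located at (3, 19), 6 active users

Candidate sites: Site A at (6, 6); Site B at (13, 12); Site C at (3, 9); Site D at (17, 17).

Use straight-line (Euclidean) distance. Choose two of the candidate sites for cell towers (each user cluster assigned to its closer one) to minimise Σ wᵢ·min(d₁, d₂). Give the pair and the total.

Evaluate every pair (each demand assigned to the nearer of the two):
  {Site C, Site D}: total = 732.4
  {Site B, Site C}: total = 738.5
  {Site A, Site C}: total = 767.3
  {Site A, Site B}: total = 1027.6
  {Site A, Site D}: total = 1028.4
  {Site B, Site D}: total = 1670.7
Best pair: {Site C, Site D} with total 732.4.

{Site C, Site D}, total 732.4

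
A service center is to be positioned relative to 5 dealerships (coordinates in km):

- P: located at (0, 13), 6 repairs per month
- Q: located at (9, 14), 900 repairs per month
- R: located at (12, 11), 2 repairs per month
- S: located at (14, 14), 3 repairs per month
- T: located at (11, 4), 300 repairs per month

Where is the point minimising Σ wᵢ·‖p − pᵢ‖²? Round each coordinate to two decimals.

The minimiser of Σwᵢ‖p−pᵢ‖² is the weighted centroid p* = (Σwᵢpᵢ)/(Σwᵢ).
Σwᵢ = 1211.
Σwᵢxᵢ = 6·0 + 900·9 + 2·12 + 3·14 + 300·11 = 11466.
Σwᵢyᵢ = 6·13 + 900·14 + 2·11 + 3·14 + 300·4 = 13942.
x* = 11466/1211 = 9.47, y* = 13942/1211 = 11.51.

(9.47, 11.51)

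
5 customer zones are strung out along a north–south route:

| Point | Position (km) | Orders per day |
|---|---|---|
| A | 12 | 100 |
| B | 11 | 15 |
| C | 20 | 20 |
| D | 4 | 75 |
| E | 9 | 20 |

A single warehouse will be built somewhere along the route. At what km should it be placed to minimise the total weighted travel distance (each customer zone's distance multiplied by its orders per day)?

x = 12

For a sum of weighted absolute distances on a line, the optimum is the weighted median (not the mean). Total weight W = 230; half-weight = 115.
Sort by position and accumulate weight:
  km 4 (D, w=75) → cum 75
  km 9 (E, w=20) → cum 95
  km 11 (B, w=15) → cum 110
  km 12 (A, w=100) → cum 210  ≥ 115 → median here
  km 20 (C, w=20) → cum 230
Optimal location: km 12.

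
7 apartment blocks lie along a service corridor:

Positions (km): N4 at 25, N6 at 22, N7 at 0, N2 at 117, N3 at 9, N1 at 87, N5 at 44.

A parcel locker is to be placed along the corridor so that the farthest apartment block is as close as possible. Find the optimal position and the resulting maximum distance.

location 58.5, max distance 58.5

The 1-center on a line is the midpoint of the two extreme points: leftmost at 0, rightmost at 117.
Optimal location = (0 + 117)/2 = 58.5; maximum distance = (117 − 0)/2 = 58.5.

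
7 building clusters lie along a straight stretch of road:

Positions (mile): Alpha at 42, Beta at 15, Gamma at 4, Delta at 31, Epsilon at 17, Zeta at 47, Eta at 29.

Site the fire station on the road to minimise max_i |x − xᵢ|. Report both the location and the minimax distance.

location 25.5, max distance 21.5

The 1-center on a line is the midpoint of the two extreme points: leftmost at 4, rightmost at 47.
Optimal location = (4 + 47)/2 = 25.5; maximum distance = (47 − 4)/2 = 21.5.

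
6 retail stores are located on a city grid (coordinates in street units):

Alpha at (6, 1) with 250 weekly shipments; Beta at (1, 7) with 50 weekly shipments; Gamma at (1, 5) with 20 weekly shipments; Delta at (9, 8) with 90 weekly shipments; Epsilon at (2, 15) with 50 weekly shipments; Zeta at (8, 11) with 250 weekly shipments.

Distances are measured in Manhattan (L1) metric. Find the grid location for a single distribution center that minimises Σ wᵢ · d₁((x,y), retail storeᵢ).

Manhattan distance separates: Σwᵢ(|x−xᵢ|+|y−yᵢ|) = Σwᵢ|x−xᵢ| + Σwᵢ|y−yᵢ|, so x and y are optimised independently as 1-D weighted medians.
Total weight W = 710; half = 355.
x-coordinate, sorted with cumulative weight:
  x=1 (Beta, w=50) cum 50
  x=1 (Gamma, w=20) cum 70
  x=2 (Epsilon, w=50) cum 120
  x=6 (Alpha, w=250) cum 370  ← median
  x=8 (Zeta, w=250) cum 620
  x=9 (Delta, w=90) cum 710
⇒ x* = 6
y-coordinate, sorted with cumulative weight:
  y=1 (Alpha, w=250) cum 250
  y=5 (Gamma, w=20) cum 270
  y=7 (Beta, w=50) cum 320
  y=8 (Delta, w=90) cum 410  ← median
  y=11 (Zeta, w=250) cum 660
  y=15 (Epsilon, w=50) cum 710
⇒ y* = 8

(6, 8)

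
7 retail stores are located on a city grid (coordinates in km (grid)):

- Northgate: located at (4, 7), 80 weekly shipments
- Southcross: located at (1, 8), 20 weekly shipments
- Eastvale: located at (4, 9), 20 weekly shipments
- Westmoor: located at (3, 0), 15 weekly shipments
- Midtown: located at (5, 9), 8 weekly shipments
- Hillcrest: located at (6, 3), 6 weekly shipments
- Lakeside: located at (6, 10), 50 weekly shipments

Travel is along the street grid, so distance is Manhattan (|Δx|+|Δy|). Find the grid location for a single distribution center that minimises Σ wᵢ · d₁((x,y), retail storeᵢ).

(4, 7)

Manhattan distance separates: Σwᵢ(|x−xᵢ|+|y−yᵢ|) = Σwᵢ|x−xᵢ| + Σwᵢ|y−yᵢ|, so x and y are optimised independently as 1-D weighted medians.
Total weight W = 199; half = 99.5.
x-coordinate, sorted with cumulative weight:
  x=1 (Southcross, w=20) cum 20
  x=3 (Westmoor, w=15) cum 35
  x=4 (Northgate, w=80) cum 115  ← median
  x=4 (Eastvale, w=20) cum 135
  x=5 (Midtown, w=8) cum 143
  x=6 (Hillcrest, w=6) cum 149
  x=6 (Lakeside, w=50) cum 199
⇒ x* = 4
y-coordinate, sorted with cumulative weight:
  y=0 (Westmoor, w=15) cum 15
  y=3 (Hillcrest, w=6) cum 21
  y=7 (Northgate, w=80) cum 101  ← median
  y=8 (Southcross, w=20) cum 121
  y=9 (Eastvale, w=20) cum 141
  y=9 (Midtown, w=8) cum 149
  y=10 (Lakeside, w=50) cum 199
⇒ y* = 7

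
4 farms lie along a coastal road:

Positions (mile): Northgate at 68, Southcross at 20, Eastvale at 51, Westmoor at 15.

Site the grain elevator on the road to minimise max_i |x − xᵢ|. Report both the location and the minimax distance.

The 1-center on a line is the midpoint of the two extreme points: leftmost at 15, rightmost at 68.
Optimal location = (15 + 68)/2 = 41.5; maximum distance = (68 − 15)/2 = 26.5.

location 41.5, max distance 26.5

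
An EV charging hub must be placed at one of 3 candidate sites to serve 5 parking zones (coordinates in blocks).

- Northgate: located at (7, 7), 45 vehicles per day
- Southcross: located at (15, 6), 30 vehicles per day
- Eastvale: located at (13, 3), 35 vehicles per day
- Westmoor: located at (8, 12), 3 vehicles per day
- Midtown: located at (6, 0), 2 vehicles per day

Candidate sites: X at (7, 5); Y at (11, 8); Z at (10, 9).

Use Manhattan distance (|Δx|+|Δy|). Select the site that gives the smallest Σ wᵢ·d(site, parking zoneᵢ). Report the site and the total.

Total weighted distance at each candidate:
  X (7, 5): total = 676
  Y (11, 8): total = 697
  Z (10, 9): total = 821
Minimum is at X with total 676 blocks.

X, total 676 blocks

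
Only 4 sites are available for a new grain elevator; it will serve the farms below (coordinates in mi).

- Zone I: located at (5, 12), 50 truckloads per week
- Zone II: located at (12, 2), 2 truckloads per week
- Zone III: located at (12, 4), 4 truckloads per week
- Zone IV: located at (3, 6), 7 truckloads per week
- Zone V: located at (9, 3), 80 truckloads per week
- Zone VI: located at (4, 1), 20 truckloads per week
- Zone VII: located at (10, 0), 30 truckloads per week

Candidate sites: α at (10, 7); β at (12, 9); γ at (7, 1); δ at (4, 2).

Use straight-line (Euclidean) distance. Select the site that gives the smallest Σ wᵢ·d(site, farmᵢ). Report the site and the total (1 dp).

γ, total 1018.5 mi

Total weighted distance at each candidate:
  α (10, 7): total = 1137.8
  β (12, 9): total = 1520.7
  γ (7, 1): total = 1018.5
  δ (4, 2): total = 1198.0
Minimum is at γ with total 1018.5 mi.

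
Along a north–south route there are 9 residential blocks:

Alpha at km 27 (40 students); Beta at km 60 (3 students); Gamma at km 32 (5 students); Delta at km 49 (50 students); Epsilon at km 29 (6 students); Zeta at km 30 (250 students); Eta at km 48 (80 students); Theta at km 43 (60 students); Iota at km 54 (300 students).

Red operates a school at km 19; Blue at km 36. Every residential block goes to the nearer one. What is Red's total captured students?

The indifferent point is the midpoint (19+36)/2 = 27.5; residential blocks left of it (closer to Red at 19) go to Red, those right go to Blue.
  Alpha at 27 (w=40) → Red
  Epsilon at 29 (w=6) → Blue
  Zeta at 30 (w=250) → Blue
  Gamma at 32 (w=5) → Blue
  Theta at 43 (w=60) → Blue
  Eta at 48 (w=80) → Blue
  Delta at 49 (w=50) → Blue
  Iota at 54 (w=300) → Blue
  Beta at 60 (w=3) → Blue
Red captures 40; Blue captures 754.

40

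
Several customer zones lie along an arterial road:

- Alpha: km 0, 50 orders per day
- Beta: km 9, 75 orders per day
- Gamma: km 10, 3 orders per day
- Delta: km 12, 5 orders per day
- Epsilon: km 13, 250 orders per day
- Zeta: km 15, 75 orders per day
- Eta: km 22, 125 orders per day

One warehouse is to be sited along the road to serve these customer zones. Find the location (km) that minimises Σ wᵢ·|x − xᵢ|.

x = 13

For a sum of weighted absolute distances on a line, the optimum is the weighted median (not the mean). Total weight W = 583; half-weight = 291.5.
Sort by position and accumulate weight:
  km 0 (Alpha, w=50) → cum 50
  km 9 (Beta, w=75) → cum 125
  km 10 (Gamma, w=3) → cum 128
  km 12 (Delta, w=5) → cum 133
  km 13 (Epsilon, w=250) → cum 383  ≥ 291.5 → median here
  km 15 (Zeta, w=75) → cum 458
  km 22 (Eta, w=125) → cum 583
Optimal location: km 13.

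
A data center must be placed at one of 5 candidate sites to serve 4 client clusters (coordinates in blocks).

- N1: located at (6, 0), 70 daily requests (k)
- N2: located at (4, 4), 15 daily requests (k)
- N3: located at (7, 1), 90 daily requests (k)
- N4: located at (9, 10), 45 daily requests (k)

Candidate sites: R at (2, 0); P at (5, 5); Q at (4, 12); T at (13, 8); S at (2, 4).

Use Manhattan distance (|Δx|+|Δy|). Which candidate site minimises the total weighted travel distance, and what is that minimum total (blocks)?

P, total 1395 blocks

Total weighted distance at each candidate:
  R (2, 0): total = 1675
  P (5, 5): total = 1395
  Q (4, 12): total = 2675
  T (13, 8): total = 2685
  S (2, 4): total = 1895
Minimum is at P with total 1395 blocks.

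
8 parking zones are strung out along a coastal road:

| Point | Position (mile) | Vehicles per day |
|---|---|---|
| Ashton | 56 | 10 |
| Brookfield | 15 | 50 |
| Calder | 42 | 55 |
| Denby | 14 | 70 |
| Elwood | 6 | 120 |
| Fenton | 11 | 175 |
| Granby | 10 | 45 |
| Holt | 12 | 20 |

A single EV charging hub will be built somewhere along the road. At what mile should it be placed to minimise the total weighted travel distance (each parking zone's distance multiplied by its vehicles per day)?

x = 11

For a sum of weighted absolute distances on a line, the optimum is the weighted median (not the mean). Total weight W = 545; half-weight = 272.5.
Sort by position and accumulate weight:
  mile 6 (Elwood, w=120) → cum 120
  mile 10 (Granby, w=45) → cum 165
  mile 11 (Fenton, w=175) → cum 340  ≥ 272.5 → median here
  mile 12 (Holt, w=20) → cum 360
  mile 14 (Denby, w=70) → cum 430
  mile 15 (Brookfield, w=50) → cum 480
  mile 42 (Calder, w=55) → cum 535
  mile 56 (Ashton, w=10) → cum 545
Optimal location: mile 11.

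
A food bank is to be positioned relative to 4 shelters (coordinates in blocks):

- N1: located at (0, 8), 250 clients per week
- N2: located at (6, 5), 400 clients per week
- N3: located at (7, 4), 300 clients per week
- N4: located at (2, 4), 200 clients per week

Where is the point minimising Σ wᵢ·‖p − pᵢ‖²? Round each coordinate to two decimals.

The minimiser of Σwᵢ‖p−pᵢ‖² is the weighted centroid p* = (Σwᵢpᵢ)/(Σwᵢ).
Σwᵢ = 1150.
Σwᵢxᵢ = 250·0 + 400·6 + 300·7 + 200·2 = 4900.
Σwᵢyᵢ = 250·8 + 400·5 + 300·4 + 200·4 = 6000.
x* = 4900/1150 = 4.26, y* = 6000/1150 = 5.22.

(4.26, 5.22)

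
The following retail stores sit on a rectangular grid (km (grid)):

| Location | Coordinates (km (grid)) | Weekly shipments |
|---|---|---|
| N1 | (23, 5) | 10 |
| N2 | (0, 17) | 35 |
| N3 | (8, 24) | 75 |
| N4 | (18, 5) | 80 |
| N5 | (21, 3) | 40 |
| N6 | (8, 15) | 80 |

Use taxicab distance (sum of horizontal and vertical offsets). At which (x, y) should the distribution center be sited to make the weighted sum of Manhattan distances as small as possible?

(8, 15)

Manhattan distance separates: Σwᵢ(|x−xᵢ|+|y−yᵢ|) = Σwᵢ|x−xᵢ| + Σwᵢ|y−yᵢ|, so x and y are optimised independently as 1-D weighted medians.
Total weight W = 320; half = 160.
x-coordinate, sorted with cumulative weight:
  x=0 (N2, w=35) cum 35
  x=8 (N3, w=75) cum 110
  x=8 (N6, w=80) cum 190  ← median
  x=18 (N4, w=80) cum 270
  x=21 (N5, w=40) cum 310
  x=23 (N1, w=10) cum 320
⇒ x* = 8
y-coordinate, sorted with cumulative weight:
  y=3 (N5, w=40) cum 40
  y=5 (N1, w=10) cum 50
  y=5 (N4, w=80) cum 130
  y=15 (N6, w=80) cum 210  ← median
  y=17 (N2, w=35) cum 245
  y=24 (N3, w=75) cum 320
⇒ y* = 15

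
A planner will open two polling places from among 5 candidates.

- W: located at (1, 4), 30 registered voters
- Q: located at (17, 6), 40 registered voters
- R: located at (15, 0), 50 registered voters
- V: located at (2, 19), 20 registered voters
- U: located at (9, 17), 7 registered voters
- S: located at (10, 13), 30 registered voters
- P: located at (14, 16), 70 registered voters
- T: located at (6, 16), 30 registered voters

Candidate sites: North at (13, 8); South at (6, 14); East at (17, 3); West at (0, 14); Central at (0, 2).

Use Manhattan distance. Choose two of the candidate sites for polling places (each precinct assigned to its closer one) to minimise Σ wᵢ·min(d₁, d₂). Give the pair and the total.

Evaluate every pair (each demand assigned to the nearer of the two):
  {South, East}: total = 1952
  {North, South}: total = 2252
  {North, West}: total = 2404
  {East, West}: total = 2614
  {North, Central}: total = 2621
  {North, East}: total = 2701
  {South, Central}: total = 2832
  {East, Central}: total = 3224
  {South, West}: total = 3332
  {West, Central}: total = 3694
Best pair: {South, East} with total 1952.

{South, East}, total 1952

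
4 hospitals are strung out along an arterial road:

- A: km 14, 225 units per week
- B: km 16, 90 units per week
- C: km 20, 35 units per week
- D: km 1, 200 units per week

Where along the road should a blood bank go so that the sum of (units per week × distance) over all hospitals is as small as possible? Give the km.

For a sum of weighted absolute distances on a line, the optimum is the weighted median (not the mean). Total weight W = 550; half-weight = 275.
Sort by position and accumulate weight:
  km 1 (D, w=200) → cum 200
  km 14 (A, w=225) → cum 425  ≥ 275 → median here
  km 16 (B, w=90) → cum 515
  km 20 (C, w=35) → cum 550
Optimal location: km 14.

x = 14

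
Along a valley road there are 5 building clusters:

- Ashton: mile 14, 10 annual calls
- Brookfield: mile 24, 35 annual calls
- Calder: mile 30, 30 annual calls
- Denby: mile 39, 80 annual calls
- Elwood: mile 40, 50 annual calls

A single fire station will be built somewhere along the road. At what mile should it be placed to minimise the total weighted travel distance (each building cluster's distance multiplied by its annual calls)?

For a sum of weighted absolute distances on a line, the optimum is the weighted median (not the mean). Total weight W = 205; half-weight = 102.5.
Sort by position and accumulate weight:
  mile 14 (Ashton, w=10) → cum 10
  mile 24 (Brookfield, w=35) → cum 45
  mile 30 (Calder, w=30) → cum 75
  mile 39 (Denby, w=80) → cum 155  ≥ 102.5 → median here
  mile 40 (Elwood, w=50) → cum 205
Optimal location: mile 39.

x = 39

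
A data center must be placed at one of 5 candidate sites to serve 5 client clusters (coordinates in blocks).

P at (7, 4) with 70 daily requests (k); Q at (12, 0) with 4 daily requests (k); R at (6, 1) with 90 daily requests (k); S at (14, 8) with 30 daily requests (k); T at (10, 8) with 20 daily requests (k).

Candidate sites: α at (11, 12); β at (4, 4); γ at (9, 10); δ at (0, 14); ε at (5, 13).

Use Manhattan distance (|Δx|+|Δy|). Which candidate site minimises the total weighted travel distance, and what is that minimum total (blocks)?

Total weighted distance at each candidate:
  α (11, 12): total = 2642
  β (4, 4): total = 1328
  γ (9, 10): total = 1962
  δ (0, 14): total = 3924
  ε (5, 13): total = 2640
Minimum is at β with total 1328 blocks.

β, total 1328 blocks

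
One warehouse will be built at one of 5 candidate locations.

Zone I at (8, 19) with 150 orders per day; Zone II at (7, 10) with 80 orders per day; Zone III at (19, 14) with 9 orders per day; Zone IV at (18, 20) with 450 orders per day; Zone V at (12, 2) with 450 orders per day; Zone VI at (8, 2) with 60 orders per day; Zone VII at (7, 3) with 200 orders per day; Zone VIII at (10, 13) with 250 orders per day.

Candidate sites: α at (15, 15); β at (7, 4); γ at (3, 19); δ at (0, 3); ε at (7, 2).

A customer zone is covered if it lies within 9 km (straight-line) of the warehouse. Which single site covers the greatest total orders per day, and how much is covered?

Coverage radius r = 9 km; a point is covered iff (Δx)²+(Δy)² ≤ 9² = 81.
  α (15, 15): covers {Zone I, Zone III, Zone IV, Zone VIII} → 859
  β (7, 4): covers {Zone II, Zone V, Zone VI, Zone VII} → 790
  γ (3, 19): covers {Zone I} → 150
  δ (0, 3): covers {Zone VI, Zone VII} → 260
  ε (7, 2): covers {Zone II, Zone V, Zone VI, Zone VII} → 790
Maximum coverage at α: 859 orders per day.

α, covering 859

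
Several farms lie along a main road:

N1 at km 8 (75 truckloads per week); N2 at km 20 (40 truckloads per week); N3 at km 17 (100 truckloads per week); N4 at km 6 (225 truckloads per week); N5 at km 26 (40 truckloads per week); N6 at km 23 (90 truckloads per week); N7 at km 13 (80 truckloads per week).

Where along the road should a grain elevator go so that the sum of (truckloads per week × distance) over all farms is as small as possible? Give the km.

For a sum of weighted absolute distances on a line, the optimum is the weighted median (not the mean). Total weight W = 650; half-weight = 325.
Sort by position and accumulate weight:
  km 6 (N4, w=225) → cum 225
  km 8 (N1, w=75) → cum 300
  km 13 (N7, w=80) → cum 380  ≥ 325 → median here
  km 17 (N3, w=100) → cum 480
  km 20 (N2, w=40) → cum 520
  km 23 (N6, w=90) → cum 610
  km 26 (N5, w=40) → cum 650
Optimal location: km 13.

x = 13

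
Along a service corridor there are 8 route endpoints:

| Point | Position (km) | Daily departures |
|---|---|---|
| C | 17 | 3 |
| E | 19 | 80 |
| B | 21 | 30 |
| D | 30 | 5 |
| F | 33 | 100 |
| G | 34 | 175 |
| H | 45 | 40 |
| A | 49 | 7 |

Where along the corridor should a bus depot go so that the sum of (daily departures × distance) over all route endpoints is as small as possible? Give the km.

For a sum of weighted absolute distances on a line, the optimum is the weighted median (not the mean). Total weight W = 440; half-weight = 220.
Sort by position and accumulate weight:
  km 17 (C, w=3) → cum 3
  km 19 (E, w=80) → cum 83
  km 21 (B, w=30) → cum 113
  km 30 (D, w=5) → cum 118
  km 33 (F, w=100) → cum 218
  km 34 (G, w=175) → cum 393  ≥ 220 → median here
  km 45 (H, w=40) → cum 433
  km 49 (A, w=7) → cum 440
Optimal location: km 34.

x = 34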